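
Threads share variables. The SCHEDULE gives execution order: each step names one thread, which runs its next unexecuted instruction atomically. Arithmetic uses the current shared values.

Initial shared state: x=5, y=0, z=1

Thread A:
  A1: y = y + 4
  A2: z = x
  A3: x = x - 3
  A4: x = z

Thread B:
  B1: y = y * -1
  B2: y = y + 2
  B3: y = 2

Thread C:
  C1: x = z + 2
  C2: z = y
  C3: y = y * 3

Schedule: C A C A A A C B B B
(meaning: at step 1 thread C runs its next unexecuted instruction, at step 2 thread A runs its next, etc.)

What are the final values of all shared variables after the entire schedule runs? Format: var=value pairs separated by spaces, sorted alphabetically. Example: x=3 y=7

Answer: x=3 y=2 z=3

Derivation:
Step 1: thread C executes C1 (x = z + 2). Shared: x=3 y=0 z=1. PCs: A@0 B@0 C@1
Step 2: thread A executes A1 (y = y + 4). Shared: x=3 y=4 z=1. PCs: A@1 B@0 C@1
Step 3: thread C executes C2 (z = y). Shared: x=3 y=4 z=4. PCs: A@1 B@0 C@2
Step 4: thread A executes A2 (z = x). Shared: x=3 y=4 z=3. PCs: A@2 B@0 C@2
Step 5: thread A executes A3 (x = x - 3). Shared: x=0 y=4 z=3. PCs: A@3 B@0 C@2
Step 6: thread A executes A4 (x = z). Shared: x=3 y=4 z=3. PCs: A@4 B@0 C@2
Step 7: thread C executes C3 (y = y * 3). Shared: x=3 y=12 z=3. PCs: A@4 B@0 C@3
Step 8: thread B executes B1 (y = y * -1). Shared: x=3 y=-12 z=3. PCs: A@4 B@1 C@3
Step 9: thread B executes B2 (y = y + 2). Shared: x=3 y=-10 z=3. PCs: A@4 B@2 C@3
Step 10: thread B executes B3 (y = 2). Shared: x=3 y=2 z=3. PCs: A@4 B@3 C@3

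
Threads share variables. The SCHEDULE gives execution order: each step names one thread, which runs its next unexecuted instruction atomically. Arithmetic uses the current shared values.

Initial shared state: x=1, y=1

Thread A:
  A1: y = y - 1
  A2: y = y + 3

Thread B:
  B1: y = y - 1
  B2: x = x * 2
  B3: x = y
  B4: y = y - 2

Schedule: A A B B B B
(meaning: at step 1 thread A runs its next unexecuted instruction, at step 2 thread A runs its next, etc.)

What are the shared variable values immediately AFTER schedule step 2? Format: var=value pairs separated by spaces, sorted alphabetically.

Step 1: thread A executes A1 (y = y - 1). Shared: x=1 y=0. PCs: A@1 B@0
Step 2: thread A executes A2 (y = y + 3). Shared: x=1 y=3. PCs: A@2 B@0

Answer: x=1 y=3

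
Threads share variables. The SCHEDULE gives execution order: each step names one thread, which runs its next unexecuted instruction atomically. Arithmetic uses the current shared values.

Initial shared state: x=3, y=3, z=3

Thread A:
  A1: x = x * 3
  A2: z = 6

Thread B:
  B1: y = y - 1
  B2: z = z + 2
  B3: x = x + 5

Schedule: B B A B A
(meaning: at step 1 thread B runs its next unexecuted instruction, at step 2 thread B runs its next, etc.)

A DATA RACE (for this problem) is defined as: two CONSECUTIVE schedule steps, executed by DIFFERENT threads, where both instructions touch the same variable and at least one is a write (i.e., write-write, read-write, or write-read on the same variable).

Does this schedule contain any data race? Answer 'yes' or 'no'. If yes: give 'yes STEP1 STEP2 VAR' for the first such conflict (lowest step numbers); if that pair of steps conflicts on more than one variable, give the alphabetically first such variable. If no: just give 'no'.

Answer: yes 3 4 x

Derivation:
Steps 1,2: same thread (B). No race.
Steps 2,3: B(r=z,w=z) vs A(r=x,w=x). No conflict.
Steps 3,4: A(x = x * 3) vs B(x = x + 5). RACE on x (W-W).
Steps 4,5: B(r=x,w=x) vs A(r=-,w=z). No conflict.
First conflict at steps 3,4.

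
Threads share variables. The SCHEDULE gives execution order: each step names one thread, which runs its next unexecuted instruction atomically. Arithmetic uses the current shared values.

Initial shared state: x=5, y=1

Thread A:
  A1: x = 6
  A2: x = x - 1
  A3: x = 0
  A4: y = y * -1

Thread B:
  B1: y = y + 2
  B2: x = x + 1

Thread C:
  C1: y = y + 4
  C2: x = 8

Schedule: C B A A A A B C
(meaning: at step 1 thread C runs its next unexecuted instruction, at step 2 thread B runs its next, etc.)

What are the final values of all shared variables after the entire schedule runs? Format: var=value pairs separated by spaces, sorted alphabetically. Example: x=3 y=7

Answer: x=8 y=-7

Derivation:
Step 1: thread C executes C1 (y = y + 4). Shared: x=5 y=5. PCs: A@0 B@0 C@1
Step 2: thread B executes B1 (y = y + 2). Shared: x=5 y=7. PCs: A@0 B@1 C@1
Step 3: thread A executes A1 (x = 6). Shared: x=6 y=7. PCs: A@1 B@1 C@1
Step 4: thread A executes A2 (x = x - 1). Shared: x=5 y=7. PCs: A@2 B@1 C@1
Step 5: thread A executes A3 (x = 0). Shared: x=0 y=7. PCs: A@3 B@1 C@1
Step 6: thread A executes A4 (y = y * -1). Shared: x=0 y=-7. PCs: A@4 B@1 C@1
Step 7: thread B executes B2 (x = x + 1). Shared: x=1 y=-7. PCs: A@4 B@2 C@1
Step 8: thread C executes C2 (x = 8). Shared: x=8 y=-7. PCs: A@4 B@2 C@2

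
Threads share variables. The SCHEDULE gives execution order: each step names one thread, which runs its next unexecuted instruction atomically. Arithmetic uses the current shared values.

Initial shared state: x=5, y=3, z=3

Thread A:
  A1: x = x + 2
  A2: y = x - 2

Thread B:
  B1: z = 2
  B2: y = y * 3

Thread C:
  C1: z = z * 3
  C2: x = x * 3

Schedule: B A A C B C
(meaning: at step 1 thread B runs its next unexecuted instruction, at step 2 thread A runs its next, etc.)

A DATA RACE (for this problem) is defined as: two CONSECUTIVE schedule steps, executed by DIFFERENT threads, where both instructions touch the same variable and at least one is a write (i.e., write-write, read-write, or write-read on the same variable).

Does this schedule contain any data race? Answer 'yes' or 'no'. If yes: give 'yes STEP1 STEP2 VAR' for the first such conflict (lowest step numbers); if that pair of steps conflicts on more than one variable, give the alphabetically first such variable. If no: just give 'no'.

Steps 1,2: B(r=-,w=z) vs A(r=x,w=x). No conflict.
Steps 2,3: same thread (A). No race.
Steps 3,4: A(r=x,w=y) vs C(r=z,w=z). No conflict.
Steps 4,5: C(r=z,w=z) vs B(r=y,w=y). No conflict.
Steps 5,6: B(r=y,w=y) vs C(r=x,w=x). No conflict.

Answer: no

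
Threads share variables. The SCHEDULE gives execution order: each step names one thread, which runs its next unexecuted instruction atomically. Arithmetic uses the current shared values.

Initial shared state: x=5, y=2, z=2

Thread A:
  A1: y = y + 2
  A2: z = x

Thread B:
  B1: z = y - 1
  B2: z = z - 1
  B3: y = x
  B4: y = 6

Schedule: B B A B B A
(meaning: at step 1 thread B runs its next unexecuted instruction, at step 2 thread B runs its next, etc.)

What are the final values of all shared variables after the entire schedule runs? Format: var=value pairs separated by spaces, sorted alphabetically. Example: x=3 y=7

Step 1: thread B executes B1 (z = y - 1). Shared: x=5 y=2 z=1. PCs: A@0 B@1
Step 2: thread B executes B2 (z = z - 1). Shared: x=5 y=2 z=0. PCs: A@0 B@2
Step 3: thread A executes A1 (y = y + 2). Shared: x=5 y=4 z=0. PCs: A@1 B@2
Step 4: thread B executes B3 (y = x). Shared: x=5 y=5 z=0. PCs: A@1 B@3
Step 5: thread B executes B4 (y = 6). Shared: x=5 y=6 z=0. PCs: A@1 B@4
Step 6: thread A executes A2 (z = x). Shared: x=5 y=6 z=5. PCs: A@2 B@4

Answer: x=5 y=6 z=5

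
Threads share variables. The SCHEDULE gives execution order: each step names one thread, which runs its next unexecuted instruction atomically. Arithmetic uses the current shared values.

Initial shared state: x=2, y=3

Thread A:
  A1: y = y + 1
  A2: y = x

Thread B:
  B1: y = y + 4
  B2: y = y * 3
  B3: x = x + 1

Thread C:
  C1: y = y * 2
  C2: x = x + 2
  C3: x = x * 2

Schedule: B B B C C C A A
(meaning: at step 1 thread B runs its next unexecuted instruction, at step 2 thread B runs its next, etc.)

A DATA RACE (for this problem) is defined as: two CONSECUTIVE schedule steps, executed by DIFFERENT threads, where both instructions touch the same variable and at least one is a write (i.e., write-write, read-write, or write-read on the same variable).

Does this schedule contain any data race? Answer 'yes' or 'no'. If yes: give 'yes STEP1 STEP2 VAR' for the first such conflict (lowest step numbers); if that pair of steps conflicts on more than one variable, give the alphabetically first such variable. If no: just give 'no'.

Answer: no

Derivation:
Steps 1,2: same thread (B). No race.
Steps 2,3: same thread (B). No race.
Steps 3,4: B(r=x,w=x) vs C(r=y,w=y). No conflict.
Steps 4,5: same thread (C). No race.
Steps 5,6: same thread (C). No race.
Steps 6,7: C(r=x,w=x) vs A(r=y,w=y). No conflict.
Steps 7,8: same thread (A). No race.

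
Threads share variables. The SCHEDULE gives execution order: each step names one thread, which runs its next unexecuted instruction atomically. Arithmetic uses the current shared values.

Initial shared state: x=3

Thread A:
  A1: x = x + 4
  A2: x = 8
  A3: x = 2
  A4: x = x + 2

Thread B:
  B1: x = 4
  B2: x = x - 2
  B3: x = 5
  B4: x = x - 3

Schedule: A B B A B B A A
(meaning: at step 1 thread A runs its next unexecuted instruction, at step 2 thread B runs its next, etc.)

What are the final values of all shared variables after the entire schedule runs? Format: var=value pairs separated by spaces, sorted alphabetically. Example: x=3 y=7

Answer: x=4

Derivation:
Step 1: thread A executes A1 (x = x + 4). Shared: x=7. PCs: A@1 B@0
Step 2: thread B executes B1 (x = 4). Shared: x=4. PCs: A@1 B@1
Step 3: thread B executes B2 (x = x - 2). Shared: x=2. PCs: A@1 B@2
Step 4: thread A executes A2 (x = 8). Shared: x=8. PCs: A@2 B@2
Step 5: thread B executes B3 (x = 5). Shared: x=5. PCs: A@2 B@3
Step 6: thread B executes B4 (x = x - 3). Shared: x=2. PCs: A@2 B@4
Step 7: thread A executes A3 (x = 2). Shared: x=2. PCs: A@3 B@4
Step 8: thread A executes A4 (x = x + 2). Shared: x=4. PCs: A@4 B@4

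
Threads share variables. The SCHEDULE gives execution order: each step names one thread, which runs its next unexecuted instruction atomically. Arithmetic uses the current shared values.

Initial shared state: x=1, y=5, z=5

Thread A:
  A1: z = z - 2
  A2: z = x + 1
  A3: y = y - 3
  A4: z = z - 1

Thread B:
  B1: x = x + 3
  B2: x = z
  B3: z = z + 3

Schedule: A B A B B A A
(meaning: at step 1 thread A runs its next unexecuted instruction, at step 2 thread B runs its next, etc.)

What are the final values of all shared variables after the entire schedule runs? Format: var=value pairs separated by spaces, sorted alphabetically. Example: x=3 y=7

Answer: x=5 y=2 z=7

Derivation:
Step 1: thread A executes A1 (z = z - 2). Shared: x=1 y=5 z=3. PCs: A@1 B@0
Step 2: thread B executes B1 (x = x + 3). Shared: x=4 y=5 z=3. PCs: A@1 B@1
Step 3: thread A executes A2 (z = x + 1). Shared: x=4 y=5 z=5. PCs: A@2 B@1
Step 4: thread B executes B2 (x = z). Shared: x=5 y=5 z=5. PCs: A@2 B@2
Step 5: thread B executes B3 (z = z + 3). Shared: x=5 y=5 z=8. PCs: A@2 B@3
Step 6: thread A executes A3 (y = y - 3). Shared: x=5 y=2 z=8. PCs: A@3 B@3
Step 7: thread A executes A4 (z = z - 1). Shared: x=5 y=2 z=7. PCs: A@4 B@3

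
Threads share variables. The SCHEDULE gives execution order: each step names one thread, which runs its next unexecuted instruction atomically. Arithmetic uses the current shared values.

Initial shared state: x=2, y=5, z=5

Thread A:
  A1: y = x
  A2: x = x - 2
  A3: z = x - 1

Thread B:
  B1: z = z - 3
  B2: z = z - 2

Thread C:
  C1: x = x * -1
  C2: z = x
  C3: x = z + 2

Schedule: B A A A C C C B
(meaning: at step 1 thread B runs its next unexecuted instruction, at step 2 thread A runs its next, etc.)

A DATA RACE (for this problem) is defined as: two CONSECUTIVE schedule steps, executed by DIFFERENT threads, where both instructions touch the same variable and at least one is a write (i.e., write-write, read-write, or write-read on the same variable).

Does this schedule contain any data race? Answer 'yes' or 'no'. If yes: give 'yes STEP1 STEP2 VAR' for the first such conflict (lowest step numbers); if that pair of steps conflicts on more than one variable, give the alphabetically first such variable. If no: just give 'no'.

Steps 1,2: B(r=z,w=z) vs A(r=x,w=y). No conflict.
Steps 2,3: same thread (A). No race.
Steps 3,4: same thread (A). No race.
Steps 4,5: A(z = x - 1) vs C(x = x * -1). RACE on x (R-W).
Steps 5,6: same thread (C). No race.
Steps 6,7: same thread (C). No race.
Steps 7,8: C(x = z + 2) vs B(z = z - 2). RACE on z (R-W).
First conflict at steps 4,5.

Answer: yes 4 5 x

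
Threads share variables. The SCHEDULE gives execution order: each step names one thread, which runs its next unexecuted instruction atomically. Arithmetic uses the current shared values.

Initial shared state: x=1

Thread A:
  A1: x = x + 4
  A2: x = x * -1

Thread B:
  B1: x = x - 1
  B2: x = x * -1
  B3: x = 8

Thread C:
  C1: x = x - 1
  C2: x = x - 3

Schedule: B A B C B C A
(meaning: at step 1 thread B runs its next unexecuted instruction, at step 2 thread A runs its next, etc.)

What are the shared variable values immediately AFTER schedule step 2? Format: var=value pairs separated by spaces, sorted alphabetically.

Step 1: thread B executes B1 (x = x - 1). Shared: x=0. PCs: A@0 B@1 C@0
Step 2: thread A executes A1 (x = x + 4). Shared: x=4. PCs: A@1 B@1 C@0

Answer: x=4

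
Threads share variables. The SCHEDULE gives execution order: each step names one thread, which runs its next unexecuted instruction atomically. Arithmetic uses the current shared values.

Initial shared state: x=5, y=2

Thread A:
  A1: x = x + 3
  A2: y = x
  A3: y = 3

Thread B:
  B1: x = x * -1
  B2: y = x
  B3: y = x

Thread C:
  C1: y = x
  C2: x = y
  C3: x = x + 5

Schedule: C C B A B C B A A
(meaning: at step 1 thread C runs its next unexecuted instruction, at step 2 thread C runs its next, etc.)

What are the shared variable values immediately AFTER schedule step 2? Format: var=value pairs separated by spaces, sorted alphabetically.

Step 1: thread C executes C1 (y = x). Shared: x=5 y=5. PCs: A@0 B@0 C@1
Step 2: thread C executes C2 (x = y). Shared: x=5 y=5. PCs: A@0 B@0 C@2

Answer: x=5 y=5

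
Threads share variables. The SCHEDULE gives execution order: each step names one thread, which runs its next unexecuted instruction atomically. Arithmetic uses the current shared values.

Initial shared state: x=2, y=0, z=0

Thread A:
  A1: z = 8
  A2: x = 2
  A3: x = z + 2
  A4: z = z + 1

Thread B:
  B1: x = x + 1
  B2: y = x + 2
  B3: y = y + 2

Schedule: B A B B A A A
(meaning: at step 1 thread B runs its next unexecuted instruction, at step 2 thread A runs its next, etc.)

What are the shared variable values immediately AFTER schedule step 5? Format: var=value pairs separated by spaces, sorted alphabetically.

Step 1: thread B executes B1 (x = x + 1). Shared: x=3 y=0 z=0. PCs: A@0 B@1
Step 2: thread A executes A1 (z = 8). Shared: x=3 y=0 z=8. PCs: A@1 B@1
Step 3: thread B executes B2 (y = x + 2). Shared: x=3 y=5 z=8. PCs: A@1 B@2
Step 4: thread B executes B3 (y = y + 2). Shared: x=3 y=7 z=8. PCs: A@1 B@3
Step 5: thread A executes A2 (x = 2). Shared: x=2 y=7 z=8. PCs: A@2 B@3

Answer: x=2 y=7 z=8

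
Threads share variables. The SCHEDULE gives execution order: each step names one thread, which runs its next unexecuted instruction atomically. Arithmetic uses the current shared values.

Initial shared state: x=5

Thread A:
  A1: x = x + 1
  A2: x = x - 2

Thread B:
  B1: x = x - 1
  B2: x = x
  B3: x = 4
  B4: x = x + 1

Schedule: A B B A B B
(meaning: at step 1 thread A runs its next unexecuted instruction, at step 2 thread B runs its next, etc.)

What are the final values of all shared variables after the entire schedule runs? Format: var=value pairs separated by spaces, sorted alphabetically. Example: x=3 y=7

Step 1: thread A executes A1 (x = x + 1). Shared: x=6. PCs: A@1 B@0
Step 2: thread B executes B1 (x = x - 1). Shared: x=5. PCs: A@1 B@1
Step 3: thread B executes B2 (x = x). Shared: x=5. PCs: A@1 B@2
Step 4: thread A executes A2 (x = x - 2). Shared: x=3. PCs: A@2 B@2
Step 5: thread B executes B3 (x = 4). Shared: x=4. PCs: A@2 B@3
Step 6: thread B executes B4 (x = x + 1). Shared: x=5. PCs: A@2 B@4

Answer: x=5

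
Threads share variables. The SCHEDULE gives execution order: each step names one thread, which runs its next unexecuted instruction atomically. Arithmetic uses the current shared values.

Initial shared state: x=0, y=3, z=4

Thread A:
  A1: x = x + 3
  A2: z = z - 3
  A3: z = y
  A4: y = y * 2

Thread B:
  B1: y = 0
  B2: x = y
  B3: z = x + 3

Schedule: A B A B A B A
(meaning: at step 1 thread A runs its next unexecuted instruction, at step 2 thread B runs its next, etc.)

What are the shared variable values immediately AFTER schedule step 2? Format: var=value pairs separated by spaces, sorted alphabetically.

Answer: x=3 y=0 z=4

Derivation:
Step 1: thread A executes A1 (x = x + 3). Shared: x=3 y=3 z=4. PCs: A@1 B@0
Step 2: thread B executes B1 (y = 0). Shared: x=3 y=0 z=4. PCs: A@1 B@1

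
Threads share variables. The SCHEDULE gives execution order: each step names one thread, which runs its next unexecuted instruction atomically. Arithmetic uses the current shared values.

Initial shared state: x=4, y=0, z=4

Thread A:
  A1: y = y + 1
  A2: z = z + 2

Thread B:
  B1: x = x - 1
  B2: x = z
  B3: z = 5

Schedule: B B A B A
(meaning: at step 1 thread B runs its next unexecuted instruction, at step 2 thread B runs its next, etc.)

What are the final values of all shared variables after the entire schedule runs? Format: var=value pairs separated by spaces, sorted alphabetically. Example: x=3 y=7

Step 1: thread B executes B1 (x = x - 1). Shared: x=3 y=0 z=4. PCs: A@0 B@1
Step 2: thread B executes B2 (x = z). Shared: x=4 y=0 z=4. PCs: A@0 B@2
Step 3: thread A executes A1 (y = y + 1). Shared: x=4 y=1 z=4. PCs: A@1 B@2
Step 4: thread B executes B3 (z = 5). Shared: x=4 y=1 z=5. PCs: A@1 B@3
Step 5: thread A executes A2 (z = z + 2). Shared: x=4 y=1 z=7. PCs: A@2 B@3

Answer: x=4 y=1 z=7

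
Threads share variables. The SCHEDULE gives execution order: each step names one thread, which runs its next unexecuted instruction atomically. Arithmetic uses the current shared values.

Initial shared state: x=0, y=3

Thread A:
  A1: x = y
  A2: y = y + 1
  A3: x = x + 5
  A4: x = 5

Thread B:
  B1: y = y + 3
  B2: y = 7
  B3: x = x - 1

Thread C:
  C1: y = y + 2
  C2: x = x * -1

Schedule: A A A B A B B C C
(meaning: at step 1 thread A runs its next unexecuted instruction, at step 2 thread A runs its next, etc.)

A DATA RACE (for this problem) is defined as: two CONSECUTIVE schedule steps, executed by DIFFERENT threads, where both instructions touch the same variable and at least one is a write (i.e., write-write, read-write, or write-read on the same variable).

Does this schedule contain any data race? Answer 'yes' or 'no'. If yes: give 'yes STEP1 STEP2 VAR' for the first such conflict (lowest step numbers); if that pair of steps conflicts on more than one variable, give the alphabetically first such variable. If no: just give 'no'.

Steps 1,2: same thread (A). No race.
Steps 2,3: same thread (A). No race.
Steps 3,4: A(r=x,w=x) vs B(r=y,w=y). No conflict.
Steps 4,5: B(r=y,w=y) vs A(r=-,w=x). No conflict.
Steps 5,6: A(r=-,w=x) vs B(r=-,w=y). No conflict.
Steps 6,7: same thread (B). No race.
Steps 7,8: B(r=x,w=x) vs C(r=y,w=y). No conflict.
Steps 8,9: same thread (C). No race.

Answer: no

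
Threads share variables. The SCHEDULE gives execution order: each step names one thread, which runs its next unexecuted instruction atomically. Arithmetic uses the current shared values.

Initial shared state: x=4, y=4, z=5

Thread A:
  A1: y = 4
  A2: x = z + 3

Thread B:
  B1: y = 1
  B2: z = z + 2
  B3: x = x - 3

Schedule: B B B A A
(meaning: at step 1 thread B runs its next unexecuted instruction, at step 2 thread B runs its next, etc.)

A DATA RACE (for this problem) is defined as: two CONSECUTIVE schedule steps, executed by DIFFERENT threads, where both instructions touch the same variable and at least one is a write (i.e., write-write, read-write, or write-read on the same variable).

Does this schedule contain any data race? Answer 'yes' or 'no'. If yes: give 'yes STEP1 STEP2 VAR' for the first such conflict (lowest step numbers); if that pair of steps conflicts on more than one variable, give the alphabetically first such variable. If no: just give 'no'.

Answer: no

Derivation:
Steps 1,2: same thread (B). No race.
Steps 2,3: same thread (B). No race.
Steps 3,4: B(r=x,w=x) vs A(r=-,w=y). No conflict.
Steps 4,5: same thread (A). No race.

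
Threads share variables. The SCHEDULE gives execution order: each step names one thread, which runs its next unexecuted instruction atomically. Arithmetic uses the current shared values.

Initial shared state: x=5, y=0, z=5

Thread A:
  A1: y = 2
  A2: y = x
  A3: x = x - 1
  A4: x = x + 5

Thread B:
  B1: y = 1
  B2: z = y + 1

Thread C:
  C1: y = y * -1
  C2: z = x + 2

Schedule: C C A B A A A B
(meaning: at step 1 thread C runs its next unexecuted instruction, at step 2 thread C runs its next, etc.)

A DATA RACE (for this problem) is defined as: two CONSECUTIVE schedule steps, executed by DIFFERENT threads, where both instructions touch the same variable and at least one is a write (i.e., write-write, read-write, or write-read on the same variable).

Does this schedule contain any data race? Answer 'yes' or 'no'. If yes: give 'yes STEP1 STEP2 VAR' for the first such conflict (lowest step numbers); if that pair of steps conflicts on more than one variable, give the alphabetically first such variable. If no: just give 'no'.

Steps 1,2: same thread (C). No race.
Steps 2,3: C(r=x,w=z) vs A(r=-,w=y). No conflict.
Steps 3,4: A(y = 2) vs B(y = 1). RACE on y (W-W).
Steps 4,5: B(y = 1) vs A(y = x). RACE on y (W-W).
Steps 5,6: same thread (A). No race.
Steps 6,7: same thread (A). No race.
Steps 7,8: A(r=x,w=x) vs B(r=y,w=z). No conflict.
First conflict at steps 3,4.

Answer: yes 3 4 y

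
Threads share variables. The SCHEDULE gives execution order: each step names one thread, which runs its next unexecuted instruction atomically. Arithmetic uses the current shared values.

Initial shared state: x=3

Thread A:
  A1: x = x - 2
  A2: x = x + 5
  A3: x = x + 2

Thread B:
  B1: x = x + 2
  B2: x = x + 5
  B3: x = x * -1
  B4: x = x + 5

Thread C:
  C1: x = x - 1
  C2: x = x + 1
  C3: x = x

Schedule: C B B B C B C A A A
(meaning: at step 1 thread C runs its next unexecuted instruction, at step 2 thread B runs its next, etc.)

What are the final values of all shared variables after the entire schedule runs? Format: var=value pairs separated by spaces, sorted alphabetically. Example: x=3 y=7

Step 1: thread C executes C1 (x = x - 1). Shared: x=2. PCs: A@0 B@0 C@1
Step 2: thread B executes B1 (x = x + 2). Shared: x=4. PCs: A@0 B@1 C@1
Step 3: thread B executes B2 (x = x + 5). Shared: x=9. PCs: A@0 B@2 C@1
Step 4: thread B executes B3 (x = x * -1). Shared: x=-9. PCs: A@0 B@3 C@1
Step 5: thread C executes C2 (x = x + 1). Shared: x=-8. PCs: A@0 B@3 C@2
Step 6: thread B executes B4 (x = x + 5). Shared: x=-3. PCs: A@0 B@4 C@2
Step 7: thread C executes C3 (x = x). Shared: x=-3. PCs: A@0 B@4 C@3
Step 8: thread A executes A1 (x = x - 2). Shared: x=-5. PCs: A@1 B@4 C@3
Step 9: thread A executes A2 (x = x + 5). Shared: x=0. PCs: A@2 B@4 C@3
Step 10: thread A executes A3 (x = x + 2). Shared: x=2. PCs: A@3 B@4 C@3

Answer: x=2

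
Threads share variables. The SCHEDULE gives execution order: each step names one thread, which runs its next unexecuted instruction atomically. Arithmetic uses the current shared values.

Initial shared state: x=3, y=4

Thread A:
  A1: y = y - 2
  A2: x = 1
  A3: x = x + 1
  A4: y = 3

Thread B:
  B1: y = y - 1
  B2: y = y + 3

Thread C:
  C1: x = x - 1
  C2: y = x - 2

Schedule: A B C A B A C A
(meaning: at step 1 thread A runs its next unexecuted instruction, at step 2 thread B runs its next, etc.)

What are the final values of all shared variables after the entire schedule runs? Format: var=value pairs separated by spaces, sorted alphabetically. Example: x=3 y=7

Answer: x=2 y=3

Derivation:
Step 1: thread A executes A1 (y = y - 2). Shared: x=3 y=2. PCs: A@1 B@0 C@0
Step 2: thread B executes B1 (y = y - 1). Shared: x=3 y=1. PCs: A@1 B@1 C@0
Step 3: thread C executes C1 (x = x - 1). Shared: x=2 y=1. PCs: A@1 B@1 C@1
Step 4: thread A executes A2 (x = 1). Shared: x=1 y=1. PCs: A@2 B@1 C@1
Step 5: thread B executes B2 (y = y + 3). Shared: x=1 y=4. PCs: A@2 B@2 C@1
Step 6: thread A executes A3 (x = x + 1). Shared: x=2 y=4. PCs: A@3 B@2 C@1
Step 7: thread C executes C2 (y = x - 2). Shared: x=2 y=0. PCs: A@3 B@2 C@2
Step 8: thread A executes A4 (y = 3). Shared: x=2 y=3. PCs: A@4 B@2 C@2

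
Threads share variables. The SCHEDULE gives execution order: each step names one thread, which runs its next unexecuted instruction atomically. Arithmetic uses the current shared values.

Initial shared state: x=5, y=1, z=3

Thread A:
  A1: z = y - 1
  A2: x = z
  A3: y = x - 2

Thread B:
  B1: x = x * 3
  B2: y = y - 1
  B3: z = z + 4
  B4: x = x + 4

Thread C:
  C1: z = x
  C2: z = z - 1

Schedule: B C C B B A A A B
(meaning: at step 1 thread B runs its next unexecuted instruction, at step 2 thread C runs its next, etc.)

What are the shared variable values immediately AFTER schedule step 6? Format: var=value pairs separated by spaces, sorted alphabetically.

Step 1: thread B executes B1 (x = x * 3). Shared: x=15 y=1 z=3. PCs: A@0 B@1 C@0
Step 2: thread C executes C1 (z = x). Shared: x=15 y=1 z=15. PCs: A@0 B@1 C@1
Step 3: thread C executes C2 (z = z - 1). Shared: x=15 y=1 z=14. PCs: A@0 B@1 C@2
Step 4: thread B executes B2 (y = y - 1). Shared: x=15 y=0 z=14. PCs: A@0 B@2 C@2
Step 5: thread B executes B3 (z = z + 4). Shared: x=15 y=0 z=18. PCs: A@0 B@3 C@2
Step 6: thread A executes A1 (z = y - 1). Shared: x=15 y=0 z=-1. PCs: A@1 B@3 C@2

Answer: x=15 y=0 z=-1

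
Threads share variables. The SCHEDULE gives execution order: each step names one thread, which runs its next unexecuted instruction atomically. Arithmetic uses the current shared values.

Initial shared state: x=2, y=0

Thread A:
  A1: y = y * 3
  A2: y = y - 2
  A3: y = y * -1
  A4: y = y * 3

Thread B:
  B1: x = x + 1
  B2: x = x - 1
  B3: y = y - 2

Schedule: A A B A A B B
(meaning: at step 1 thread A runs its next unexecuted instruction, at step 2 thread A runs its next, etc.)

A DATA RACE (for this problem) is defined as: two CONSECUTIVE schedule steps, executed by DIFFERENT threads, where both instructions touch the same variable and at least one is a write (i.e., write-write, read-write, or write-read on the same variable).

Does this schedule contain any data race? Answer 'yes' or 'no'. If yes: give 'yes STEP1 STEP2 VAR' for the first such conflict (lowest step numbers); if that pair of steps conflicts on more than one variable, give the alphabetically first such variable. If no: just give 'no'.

Steps 1,2: same thread (A). No race.
Steps 2,3: A(r=y,w=y) vs B(r=x,w=x). No conflict.
Steps 3,4: B(r=x,w=x) vs A(r=y,w=y). No conflict.
Steps 4,5: same thread (A). No race.
Steps 5,6: A(r=y,w=y) vs B(r=x,w=x). No conflict.
Steps 6,7: same thread (B). No race.

Answer: no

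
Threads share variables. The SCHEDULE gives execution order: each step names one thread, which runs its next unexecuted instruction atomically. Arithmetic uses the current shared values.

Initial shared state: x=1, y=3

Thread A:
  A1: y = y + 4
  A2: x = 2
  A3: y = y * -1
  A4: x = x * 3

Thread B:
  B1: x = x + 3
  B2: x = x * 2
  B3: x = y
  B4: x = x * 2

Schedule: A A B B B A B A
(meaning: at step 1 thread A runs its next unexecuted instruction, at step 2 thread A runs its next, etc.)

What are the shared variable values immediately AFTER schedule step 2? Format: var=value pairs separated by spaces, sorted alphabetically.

Step 1: thread A executes A1 (y = y + 4). Shared: x=1 y=7. PCs: A@1 B@0
Step 2: thread A executes A2 (x = 2). Shared: x=2 y=7. PCs: A@2 B@0

Answer: x=2 y=7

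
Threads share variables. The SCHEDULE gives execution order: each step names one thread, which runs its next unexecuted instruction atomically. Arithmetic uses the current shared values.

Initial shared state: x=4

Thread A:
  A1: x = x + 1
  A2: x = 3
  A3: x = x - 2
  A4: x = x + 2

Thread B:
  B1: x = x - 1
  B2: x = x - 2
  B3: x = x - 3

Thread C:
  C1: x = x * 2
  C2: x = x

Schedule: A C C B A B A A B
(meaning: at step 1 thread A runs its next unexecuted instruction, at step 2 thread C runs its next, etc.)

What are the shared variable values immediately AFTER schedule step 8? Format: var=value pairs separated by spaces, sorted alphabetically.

Answer: x=1

Derivation:
Step 1: thread A executes A1 (x = x + 1). Shared: x=5. PCs: A@1 B@0 C@0
Step 2: thread C executes C1 (x = x * 2). Shared: x=10. PCs: A@1 B@0 C@1
Step 3: thread C executes C2 (x = x). Shared: x=10. PCs: A@1 B@0 C@2
Step 4: thread B executes B1 (x = x - 1). Shared: x=9. PCs: A@1 B@1 C@2
Step 5: thread A executes A2 (x = 3). Shared: x=3. PCs: A@2 B@1 C@2
Step 6: thread B executes B2 (x = x - 2). Shared: x=1. PCs: A@2 B@2 C@2
Step 7: thread A executes A3 (x = x - 2). Shared: x=-1. PCs: A@3 B@2 C@2
Step 8: thread A executes A4 (x = x + 2). Shared: x=1. PCs: A@4 B@2 C@2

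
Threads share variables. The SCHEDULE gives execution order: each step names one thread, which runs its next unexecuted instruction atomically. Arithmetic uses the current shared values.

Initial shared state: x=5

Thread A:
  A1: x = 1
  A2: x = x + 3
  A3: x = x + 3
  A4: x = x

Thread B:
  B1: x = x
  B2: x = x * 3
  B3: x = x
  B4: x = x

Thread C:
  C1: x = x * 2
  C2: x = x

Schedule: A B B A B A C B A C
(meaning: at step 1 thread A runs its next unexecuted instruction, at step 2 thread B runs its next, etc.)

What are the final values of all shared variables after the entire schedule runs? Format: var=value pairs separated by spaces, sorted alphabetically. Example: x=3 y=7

Step 1: thread A executes A1 (x = 1). Shared: x=1. PCs: A@1 B@0 C@0
Step 2: thread B executes B1 (x = x). Shared: x=1. PCs: A@1 B@1 C@0
Step 3: thread B executes B2 (x = x * 3). Shared: x=3. PCs: A@1 B@2 C@0
Step 4: thread A executes A2 (x = x + 3). Shared: x=6. PCs: A@2 B@2 C@0
Step 5: thread B executes B3 (x = x). Shared: x=6. PCs: A@2 B@3 C@0
Step 6: thread A executes A3 (x = x + 3). Shared: x=9. PCs: A@3 B@3 C@0
Step 7: thread C executes C1 (x = x * 2). Shared: x=18. PCs: A@3 B@3 C@1
Step 8: thread B executes B4 (x = x). Shared: x=18. PCs: A@3 B@4 C@1
Step 9: thread A executes A4 (x = x). Shared: x=18. PCs: A@4 B@4 C@1
Step 10: thread C executes C2 (x = x). Shared: x=18. PCs: A@4 B@4 C@2

Answer: x=18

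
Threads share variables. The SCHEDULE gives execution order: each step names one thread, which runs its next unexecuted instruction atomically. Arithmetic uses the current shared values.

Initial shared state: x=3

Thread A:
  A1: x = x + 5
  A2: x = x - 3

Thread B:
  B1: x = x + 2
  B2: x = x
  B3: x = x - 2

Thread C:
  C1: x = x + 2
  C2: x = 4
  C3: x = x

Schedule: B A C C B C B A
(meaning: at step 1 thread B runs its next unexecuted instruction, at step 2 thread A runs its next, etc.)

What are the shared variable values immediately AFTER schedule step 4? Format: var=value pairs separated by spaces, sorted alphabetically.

Answer: x=4

Derivation:
Step 1: thread B executes B1 (x = x + 2). Shared: x=5. PCs: A@0 B@1 C@0
Step 2: thread A executes A1 (x = x + 5). Shared: x=10. PCs: A@1 B@1 C@0
Step 3: thread C executes C1 (x = x + 2). Shared: x=12. PCs: A@1 B@1 C@1
Step 4: thread C executes C2 (x = 4). Shared: x=4. PCs: A@1 B@1 C@2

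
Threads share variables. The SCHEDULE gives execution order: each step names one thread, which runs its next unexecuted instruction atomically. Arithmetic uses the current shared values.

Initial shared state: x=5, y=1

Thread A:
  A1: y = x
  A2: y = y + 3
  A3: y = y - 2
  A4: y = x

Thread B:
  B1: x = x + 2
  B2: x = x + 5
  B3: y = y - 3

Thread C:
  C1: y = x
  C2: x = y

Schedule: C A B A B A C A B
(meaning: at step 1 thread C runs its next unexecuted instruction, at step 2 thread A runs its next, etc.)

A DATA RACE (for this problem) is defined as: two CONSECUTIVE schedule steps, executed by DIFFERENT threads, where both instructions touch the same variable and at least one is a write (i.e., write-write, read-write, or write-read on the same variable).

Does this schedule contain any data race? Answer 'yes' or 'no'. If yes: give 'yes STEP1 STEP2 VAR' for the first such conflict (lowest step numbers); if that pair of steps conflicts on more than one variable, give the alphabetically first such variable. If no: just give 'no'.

Answer: yes 1 2 y

Derivation:
Steps 1,2: C(y = x) vs A(y = x). RACE on y (W-W).
Steps 2,3: A(y = x) vs B(x = x + 2). RACE on x (R-W).
Steps 3,4: B(r=x,w=x) vs A(r=y,w=y). No conflict.
Steps 4,5: A(r=y,w=y) vs B(r=x,w=x). No conflict.
Steps 5,6: B(r=x,w=x) vs A(r=y,w=y). No conflict.
Steps 6,7: A(y = y - 2) vs C(x = y). RACE on y (W-R).
Steps 7,8: C(x = y) vs A(y = x). RACE on x (W-R), y (R-W). Multiple vars; alphabetically first is x.
Steps 8,9: A(y = x) vs B(y = y - 3). RACE on y (W-W).
First conflict at steps 1,2.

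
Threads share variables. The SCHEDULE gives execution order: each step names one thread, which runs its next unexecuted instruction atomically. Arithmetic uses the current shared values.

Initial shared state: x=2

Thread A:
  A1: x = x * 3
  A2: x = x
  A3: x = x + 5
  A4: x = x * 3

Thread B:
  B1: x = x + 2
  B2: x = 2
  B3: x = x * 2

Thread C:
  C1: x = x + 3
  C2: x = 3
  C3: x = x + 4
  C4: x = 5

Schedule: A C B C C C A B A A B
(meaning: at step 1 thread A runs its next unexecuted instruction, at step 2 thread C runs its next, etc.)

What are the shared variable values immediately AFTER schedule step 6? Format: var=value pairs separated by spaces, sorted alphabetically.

Answer: x=5

Derivation:
Step 1: thread A executes A1 (x = x * 3). Shared: x=6. PCs: A@1 B@0 C@0
Step 2: thread C executes C1 (x = x + 3). Shared: x=9. PCs: A@1 B@0 C@1
Step 3: thread B executes B1 (x = x + 2). Shared: x=11. PCs: A@1 B@1 C@1
Step 4: thread C executes C2 (x = 3). Shared: x=3. PCs: A@1 B@1 C@2
Step 5: thread C executes C3 (x = x + 4). Shared: x=7. PCs: A@1 B@1 C@3
Step 6: thread C executes C4 (x = 5). Shared: x=5. PCs: A@1 B@1 C@4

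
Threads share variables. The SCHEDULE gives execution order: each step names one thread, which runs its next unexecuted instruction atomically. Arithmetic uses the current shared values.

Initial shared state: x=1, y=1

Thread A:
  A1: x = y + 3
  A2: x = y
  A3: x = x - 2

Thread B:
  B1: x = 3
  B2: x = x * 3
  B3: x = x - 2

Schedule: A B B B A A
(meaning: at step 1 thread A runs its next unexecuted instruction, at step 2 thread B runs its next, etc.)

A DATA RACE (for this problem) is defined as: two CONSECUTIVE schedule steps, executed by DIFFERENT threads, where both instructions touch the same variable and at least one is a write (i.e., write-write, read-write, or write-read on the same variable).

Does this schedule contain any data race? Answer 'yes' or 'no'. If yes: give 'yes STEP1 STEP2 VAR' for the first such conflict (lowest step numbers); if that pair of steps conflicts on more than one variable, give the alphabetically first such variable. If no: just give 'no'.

Steps 1,2: A(x = y + 3) vs B(x = 3). RACE on x (W-W).
Steps 2,3: same thread (B). No race.
Steps 3,4: same thread (B). No race.
Steps 4,5: B(x = x - 2) vs A(x = y). RACE on x (W-W).
Steps 5,6: same thread (A). No race.
First conflict at steps 1,2.

Answer: yes 1 2 x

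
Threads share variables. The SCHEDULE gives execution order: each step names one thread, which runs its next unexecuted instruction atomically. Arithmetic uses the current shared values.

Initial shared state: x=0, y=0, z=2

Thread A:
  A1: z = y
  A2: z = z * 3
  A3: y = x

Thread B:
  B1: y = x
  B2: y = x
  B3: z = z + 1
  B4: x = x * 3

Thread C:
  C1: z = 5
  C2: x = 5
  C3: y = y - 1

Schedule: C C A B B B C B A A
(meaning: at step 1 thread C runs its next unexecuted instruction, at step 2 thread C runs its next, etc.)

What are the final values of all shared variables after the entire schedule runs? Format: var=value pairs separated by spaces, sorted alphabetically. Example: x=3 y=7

Step 1: thread C executes C1 (z = 5). Shared: x=0 y=0 z=5. PCs: A@0 B@0 C@1
Step 2: thread C executes C2 (x = 5). Shared: x=5 y=0 z=5. PCs: A@0 B@0 C@2
Step 3: thread A executes A1 (z = y). Shared: x=5 y=0 z=0. PCs: A@1 B@0 C@2
Step 4: thread B executes B1 (y = x). Shared: x=5 y=5 z=0. PCs: A@1 B@1 C@2
Step 5: thread B executes B2 (y = x). Shared: x=5 y=5 z=0. PCs: A@1 B@2 C@2
Step 6: thread B executes B3 (z = z + 1). Shared: x=5 y=5 z=1. PCs: A@1 B@3 C@2
Step 7: thread C executes C3 (y = y - 1). Shared: x=5 y=4 z=1. PCs: A@1 B@3 C@3
Step 8: thread B executes B4 (x = x * 3). Shared: x=15 y=4 z=1. PCs: A@1 B@4 C@3
Step 9: thread A executes A2 (z = z * 3). Shared: x=15 y=4 z=3. PCs: A@2 B@4 C@3
Step 10: thread A executes A3 (y = x). Shared: x=15 y=15 z=3. PCs: A@3 B@4 C@3

Answer: x=15 y=15 z=3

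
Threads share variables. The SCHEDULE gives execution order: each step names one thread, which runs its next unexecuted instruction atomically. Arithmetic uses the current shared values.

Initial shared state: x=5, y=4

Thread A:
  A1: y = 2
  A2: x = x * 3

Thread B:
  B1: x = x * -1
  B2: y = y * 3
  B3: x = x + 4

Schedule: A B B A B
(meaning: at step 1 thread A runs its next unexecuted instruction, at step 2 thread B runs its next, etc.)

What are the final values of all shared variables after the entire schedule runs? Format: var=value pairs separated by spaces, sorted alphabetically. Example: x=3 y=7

Answer: x=-11 y=6

Derivation:
Step 1: thread A executes A1 (y = 2). Shared: x=5 y=2. PCs: A@1 B@0
Step 2: thread B executes B1 (x = x * -1). Shared: x=-5 y=2. PCs: A@1 B@1
Step 3: thread B executes B2 (y = y * 3). Shared: x=-5 y=6. PCs: A@1 B@2
Step 4: thread A executes A2 (x = x * 3). Shared: x=-15 y=6. PCs: A@2 B@2
Step 5: thread B executes B3 (x = x + 4). Shared: x=-11 y=6. PCs: A@2 B@3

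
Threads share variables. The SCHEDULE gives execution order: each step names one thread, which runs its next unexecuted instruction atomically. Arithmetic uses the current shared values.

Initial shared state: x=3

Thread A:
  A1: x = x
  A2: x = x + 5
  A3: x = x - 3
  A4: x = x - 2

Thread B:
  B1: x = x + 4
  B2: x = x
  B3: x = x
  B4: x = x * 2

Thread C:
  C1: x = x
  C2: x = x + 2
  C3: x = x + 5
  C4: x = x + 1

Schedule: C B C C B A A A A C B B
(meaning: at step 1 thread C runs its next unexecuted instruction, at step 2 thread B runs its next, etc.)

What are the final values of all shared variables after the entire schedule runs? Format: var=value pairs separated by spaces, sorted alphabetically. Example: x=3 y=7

Answer: x=30

Derivation:
Step 1: thread C executes C1 (x = x). Shared: x=3. PCs: A@0 B@0 C@1
Step 2: thread B executes B1 (x = x + 4). Shared: x=7. PCs: A@0 B@1 C@1
Step 3: thread C executes C2 (x = x + 2). Shared: x=9. PCs: A@0 B@1 C@2
Step 4: thread C executes C3 (x = x + 5). Shared: x=14. PCs: A@0 B@1 C@3
Step 5: thread B executes B2 (x = x). Shared: x=14. PCs: A@0 B@2 C@3
Step 6: thread A executes A1 (x = x). Shared: x=14. PCs: A@1 B@2 C@3
Step 7: thread A executes A2 (x = x + 5). Shared: x=19. PCs: A@2 B@2 C@3
Step 8: thread A executes A3 (x = x - 3). Shared: x=16. PCs: A@3 B@2 C@3
Step 9: thread A executes A4 (x = x - 2). Shared: x=14. PCs: A@4 B@2 C@3
Step 10: thread C executes C4 (x = x + 1). Shared: x=15. PCs: A@4 B@2 C@4
Step 11: thread B executes B3 (x = x). Shared: x=15. PCs: A@4 B@3 C@4
Step 12: thread B executes B4 (x = x * 2). Shared: x=30. PCs: A@4 B@4 C@4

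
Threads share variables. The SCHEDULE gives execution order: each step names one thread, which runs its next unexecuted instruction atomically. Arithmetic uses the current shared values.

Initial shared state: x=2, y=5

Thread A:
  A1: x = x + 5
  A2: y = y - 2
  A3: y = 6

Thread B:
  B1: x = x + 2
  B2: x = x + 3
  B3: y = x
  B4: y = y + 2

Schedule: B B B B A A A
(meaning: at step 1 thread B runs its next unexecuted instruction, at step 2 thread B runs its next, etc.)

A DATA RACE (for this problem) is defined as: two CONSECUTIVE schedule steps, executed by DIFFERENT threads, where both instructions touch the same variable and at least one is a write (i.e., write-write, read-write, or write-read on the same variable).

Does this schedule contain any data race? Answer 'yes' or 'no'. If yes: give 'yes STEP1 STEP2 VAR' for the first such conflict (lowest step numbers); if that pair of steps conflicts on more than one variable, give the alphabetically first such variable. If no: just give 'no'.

Steps 1,2: same thread (B). No race.
Steps 2,3: same thread (B). No race.
Steps 3,4: same thread (B). No race.
Steps 4,5: B(r=y,w=y) vs A(r=x,w=x). No conflict.
Steps 5,6: same thread (A). No race.
Steps 6,7: same thread (A). No race.

Answer: no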